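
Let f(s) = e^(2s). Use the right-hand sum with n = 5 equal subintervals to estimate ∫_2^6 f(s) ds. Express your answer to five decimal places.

Δs = (6 − 2)/5 = 0.8.
Right endpoints: 2.8, 3.6, 4.4, 5.2, 6.
f(2.8) ≈ 270.42641, f(3.6) ≈ 1339.43076, f(4.4) ≈ 6634.24401, f(5.2) ≈ 32859.62567, f(6) ≈ 162754.79142.
Sum = Δs · [f(2.8) + f(3.6) + f(4.4) + f(5.2) + f(6)].
Sum ≈ 163086.81462.

163086.81462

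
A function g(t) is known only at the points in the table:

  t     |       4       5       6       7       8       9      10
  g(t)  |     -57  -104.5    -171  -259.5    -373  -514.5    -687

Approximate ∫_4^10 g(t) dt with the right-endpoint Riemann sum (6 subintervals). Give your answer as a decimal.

Δt = 1.
Sum = 1·[(-104.5) + (-171) + (-259.5) + (-373) + (-514.5) + (-687)] = -2109.5.

-2109.5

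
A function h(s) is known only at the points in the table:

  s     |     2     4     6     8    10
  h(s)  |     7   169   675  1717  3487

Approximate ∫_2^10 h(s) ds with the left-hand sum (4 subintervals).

Δs = 2.
Sum = 2·[7 + 169 + 675 + 1717] = 5136.

5136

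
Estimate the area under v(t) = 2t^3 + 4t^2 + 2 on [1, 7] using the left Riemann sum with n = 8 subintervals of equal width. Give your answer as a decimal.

1355.25

Δt = (7 − 1)/8 = 0.75.
Left endpoints: 1, 1.75, 2.5, 3.25, 4, 4.75, 5.5, 6.25.
v(1) = 8, v(1.75) = 24.96875, v(2.5) = 58.25, v(3.25) = 112.90625, v(4) = 194, v(4.75) = 306.59375, v(5.5) = 455.75, v(6.25) = 646.53125.
Sum = Δt · [v(1) + v(1.75) + v(2.5) + ...].
Sum = 1355.25.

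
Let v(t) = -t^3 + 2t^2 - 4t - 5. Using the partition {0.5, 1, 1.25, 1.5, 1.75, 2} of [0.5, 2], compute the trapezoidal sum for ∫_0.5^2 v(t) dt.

-13.765625

Subinterval widths: 0.5, 0.25, 0.25, 0.25, 0.25.
v(0.5) = -6.625, v(1) = -8, v(1.25) = -8.828125, v(1.5) = -9.875, v(1.75) = -11.234375, v(2) = -13.
On each subinterval the trapezoid contributes (Δt_i/2)·[v(t_{i-1}) + v(t_i)].
Sum = -13.765625.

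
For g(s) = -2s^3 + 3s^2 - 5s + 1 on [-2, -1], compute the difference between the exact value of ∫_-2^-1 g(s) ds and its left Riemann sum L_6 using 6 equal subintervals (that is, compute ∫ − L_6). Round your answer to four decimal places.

Exact integral: ∫_-2^-1 g(s) ds = 23.
L_6 ≈ 25.388889.
Error ≈ 23 − 25.388889 ≈ -2.3889.

-2.3889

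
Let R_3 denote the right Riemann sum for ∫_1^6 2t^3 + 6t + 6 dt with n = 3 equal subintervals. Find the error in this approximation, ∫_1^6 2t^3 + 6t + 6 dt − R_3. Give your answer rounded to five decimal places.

Exact integral: ∫_1^6 f(t) dt = 782.5.
R_3 ≈ 1214.4444444.
Error ≈ 782.5 − 1214.4444444 ≈ -431.94444.

-431.94444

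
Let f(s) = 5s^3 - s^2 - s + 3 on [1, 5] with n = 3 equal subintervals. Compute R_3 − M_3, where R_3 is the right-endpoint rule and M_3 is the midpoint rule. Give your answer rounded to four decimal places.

472.8889

R_3 ≈ 1185.481481.
M_3 ≈ 712.592593.
R_3 − M_3 ≈ 472.8889.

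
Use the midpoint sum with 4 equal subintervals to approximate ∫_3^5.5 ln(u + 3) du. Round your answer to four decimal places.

4.9408

Δu = (5.5 − 3)/4 = 0.625.
Midpoints: 3.3125, 3.9375, 4.5625, 5.1875.
f(3.3125) ≈ 1.8425, f(3.9375) ≈ 1.9369, f(4.5625) ≈ 2.0232, f(5.1875) ≈ 2.1026.
Sum = Δu · [f(3.3125) + f(3.9375) + f(4.5625) + f(5.1875)].
Sum ≈ 4.9408.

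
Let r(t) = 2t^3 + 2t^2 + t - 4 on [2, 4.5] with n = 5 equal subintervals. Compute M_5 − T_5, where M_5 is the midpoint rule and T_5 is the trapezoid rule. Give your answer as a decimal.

M_5 = 249.453125.
T_5 = 252.8125.
M_5 − T_5 = -3.359375.

-3.359375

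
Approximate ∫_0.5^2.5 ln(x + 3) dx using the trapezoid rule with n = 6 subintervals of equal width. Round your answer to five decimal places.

Δx = (2.5 − 0.5)/6 = 1/3.
f(0.5) ≈ 1.25276, f(5/6) ≈ 1.34373, f(7/6) ≈ 1.42712, f(1.5) ≈ 1.50408, f(11/6) ≈ 1.57554, f(13/6) ≈ 1.64223, f(2.5) ≈ 1.70475.
T_6 = (Δx/2)·[f(x_0) + 2f(x_1) + ... + 2f(x_{5}) + f(x_6)].
Sum ≈ 2.99048.

2.99048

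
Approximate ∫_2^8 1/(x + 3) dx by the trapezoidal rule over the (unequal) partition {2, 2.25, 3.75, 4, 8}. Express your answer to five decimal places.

0.80669

Subinterval widths: 0.25, 1.5, 0.25, 4.
f(2) = 0.2, f(2.25) = 4/21, f(3.75) = 4/27, f(4) = 1/7, f(8) = 1/11.
On each subinterval the trapezoid contributes (Δx_i/2)·[f(x_{i-1}) + f(x_i)].
Sum ≈ 0.80669.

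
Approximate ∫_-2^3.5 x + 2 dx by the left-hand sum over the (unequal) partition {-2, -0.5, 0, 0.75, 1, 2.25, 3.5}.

12

Subinterval widths: 1.5, 0.5, 0.75, 0.25, 1.25, 1.25.
Left endpoints: -2, -0.5, 0, 0.75, 1, 2.25.
f(-2) = 0, f(-0.5) = 1.5, f(0) = 2, f(0.75) = 2.75, f(1) = 3, f(2.25) = 4.25.
Sum = Σ Δx_i · f(x_i).
Sum = 12.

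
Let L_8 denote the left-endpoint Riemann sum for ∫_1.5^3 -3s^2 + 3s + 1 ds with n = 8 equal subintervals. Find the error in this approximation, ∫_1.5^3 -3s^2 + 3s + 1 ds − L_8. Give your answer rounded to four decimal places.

Exact integral: ∫_1.5^3 f(s) ds = -12.
L_8 ≈ -10.549805.
Error ≈ -12 − (-10.549805) ≈ -1.4502.

-1.4502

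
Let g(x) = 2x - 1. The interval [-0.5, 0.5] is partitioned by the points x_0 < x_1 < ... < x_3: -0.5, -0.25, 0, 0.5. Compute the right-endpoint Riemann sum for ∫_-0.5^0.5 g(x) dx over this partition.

Subinterval widths: 0.25, 0.25, 0.5.
Right endpoints: -0.25, 0, 0.5.
g(-0.25) = -1.5, g(0) = -1, g(0.5) = 0.
Sum = Σ Δx_i · g(x_i).
Sum = -0.625.

-0.625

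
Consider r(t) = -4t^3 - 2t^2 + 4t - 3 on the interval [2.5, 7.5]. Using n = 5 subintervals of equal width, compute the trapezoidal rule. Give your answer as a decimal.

Δt = (7.5 − 2.5)/5 = 1.
r(2.5) = -68, r(3.5) = -185, r(4.5) = -390, r(5.5) = -707, r(6.5) = -1160, r(7.5) = -1773.
T_5 = (Δt/2)·[r(t_0) + 2r(t_1) + ... + 2r(t_{4}) + r(t_5)].
Sum = -3362.5.

-3362.5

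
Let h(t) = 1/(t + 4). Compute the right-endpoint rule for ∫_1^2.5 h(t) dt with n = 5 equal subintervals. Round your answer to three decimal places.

Δt = (2.5 − 1)/5 = 0.3.
Right endpoints: 1.3, 1.6, 1.9, 2.2, 2.5.
h(1.3) = 10/53, h(1.6) = 5/28, h(1.9) = 10/59, h(2.2) = 5/31, h(2.5) = 2/13.
Sum = Δt · [h(1.3) + h(1.6) + h(1.9) + h(2.2) + h(2.5)].
Sum ≈ 0.256.

0.256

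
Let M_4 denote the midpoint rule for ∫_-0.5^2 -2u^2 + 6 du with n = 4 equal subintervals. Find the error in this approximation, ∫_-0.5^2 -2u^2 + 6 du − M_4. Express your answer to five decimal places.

-0.16276

Exact integral: ∫_-0.5^2 f(u) du ≈ 9.5833333.
M_4 = 9.74609375.
Error ≈ 9.5833333 − 9.74609375 ≈ -0.16276.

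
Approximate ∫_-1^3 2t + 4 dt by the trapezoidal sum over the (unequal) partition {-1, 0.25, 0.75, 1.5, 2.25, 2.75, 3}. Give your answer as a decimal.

24

Subinterval widths: 1.25, 0.5, 0.75, 0.75, 0.5, 0.25.
f(-1) = 2, f(0.25) = 4.5, f(0.75) = 5.5, f(1.5) = 7, f(2.25) = 8.5, f(2.75) = 9.5, f(3) = 10.
On each subinterval the trapezoid contributes (Δt_i/2)·[f(t_{i-1}) + f(t_i)].
Sum = 24.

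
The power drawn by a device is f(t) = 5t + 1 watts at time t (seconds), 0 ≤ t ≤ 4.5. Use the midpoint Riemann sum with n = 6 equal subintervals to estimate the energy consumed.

55.125

Δt = (4.5 − 0)/6 = 0.75.
Midpoints: 0.375, 1.125, 1.875, 2.625, 3.375, 4.125.
f(0.375) = 2.875, f(1.125) = 6.625, f(1.875) = 10.375, f(2.625) = 14.125, f(3.375) = 17.875, f(4.125) = 21.625.
Sum = Δt · [f(0.375) + f(1.125) + f(1.875) + ...].
Sum = 55.125.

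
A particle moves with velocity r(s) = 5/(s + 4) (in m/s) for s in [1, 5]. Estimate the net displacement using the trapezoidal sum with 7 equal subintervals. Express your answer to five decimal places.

Δs = (5 − 1)/7 = 4/7.
r(1) = 1, r(11/7) = 35/39, r(15/7) = 35/43, r(19/7) = 35/47, r(23/7) = 35/51, r(27/7) = 7/11, r(31/7) = 35/59, r(5) = 5/9.
T_7 = (Δs/2)·[r(s_0) + 2r(s_1) + ... + 2r(s_{6}) + r(s_7)].
Sum ≈ 2.94269.

2.94269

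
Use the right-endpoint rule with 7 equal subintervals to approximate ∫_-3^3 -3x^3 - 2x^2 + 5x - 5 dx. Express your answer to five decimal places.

-124.04082

Δx = (3 − (-3))/7 = 6/7.
Right endpoints: -15/7, -9/7, -3/7, 3/7, 9/7, 15/7, 3.
f(-15/7) = 1585/343, f(-9/7) = -2867/343, f(-3/7) = -2495/343, f(3/7) = -1187/343, f(9/7) = -2831/343, f(15/7) = -11315/343, f(3) = -89.
Sum = Δx · [f(-15/7) + f(-9/7) + f(-3/7) + ...].
Sum ≈ -124.04082.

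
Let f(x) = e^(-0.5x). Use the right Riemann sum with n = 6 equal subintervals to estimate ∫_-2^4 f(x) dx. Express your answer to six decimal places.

Δx = (4 − (-2))/6 = 1.
Right endpoints: -1, 0, 1, 2, 3, 4.
f(-1) ≈ 1.648721, f(0) ≈ 1.000000, f(1) ≈ 0.606531, f(2) ≈ 0.367879, f(3) ≈ 0.223130, f(4) ≈ 0.135335.
Sum = Δx · [f(-1) + f(0) + f(1) + ...].
Sum ≈ 3.981597.

3.981597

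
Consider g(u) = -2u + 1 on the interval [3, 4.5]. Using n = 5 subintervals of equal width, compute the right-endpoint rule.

Δu = (4.5 − 3)/5 = 0.3.
Right endpoints: 3.3, 3.6, 3.9, 4.2, 4.5.
g(3.3) = -5.6, g(3.6) = -6.2, g(3.9) = -6.8, g(4.2) = -7.4, g(4.5) = -8.
Sum = Δu · [g(3.3) + g(3.6) + g(3.9) + g(4.2) + g(4.5)].
Sum = -10.2.

-10.2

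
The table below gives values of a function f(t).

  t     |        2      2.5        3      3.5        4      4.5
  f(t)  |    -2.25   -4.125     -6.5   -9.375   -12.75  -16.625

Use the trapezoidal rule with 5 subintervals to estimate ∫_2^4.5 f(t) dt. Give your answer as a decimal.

Δt = 0.5.
T_5 = (0.5/2)·[(-2.25) + 2·(-4.125) + 2·(-6.5) + 2·(-9.375) + 2·(-12.75) + (-16.625)] = -21.09375.

-21.09375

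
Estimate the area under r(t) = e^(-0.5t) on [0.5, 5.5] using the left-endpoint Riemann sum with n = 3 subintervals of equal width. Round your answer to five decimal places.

Δt = (5.5 − 0.5)/3 = 5/3.
Left endpoints: 0.5, 13/6, 23/6.
r(0.5) ≈ 0.77880, r(13/6) ≈ 0.33847, r(23/6) ≈ 0.14710.
Sum = Δt · [r(0.5) + r(13/6) + r(23/6)].
Sum ≈ 2.10727.

2.10727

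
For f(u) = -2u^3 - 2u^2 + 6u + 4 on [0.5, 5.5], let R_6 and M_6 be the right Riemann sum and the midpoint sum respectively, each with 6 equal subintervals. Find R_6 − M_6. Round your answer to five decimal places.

R_6 ≈ -620.9490741.
M_6 ≈ -452.5462963.
R_6 − M_6 ≈ -168.40278.

-168.40278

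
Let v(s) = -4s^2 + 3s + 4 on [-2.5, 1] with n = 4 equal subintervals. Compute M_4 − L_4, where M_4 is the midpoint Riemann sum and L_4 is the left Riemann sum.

M_4 = -15.1484375.
L_4 = -31.609375.
M_4 − L_4 = 16.4609375.

16.4609375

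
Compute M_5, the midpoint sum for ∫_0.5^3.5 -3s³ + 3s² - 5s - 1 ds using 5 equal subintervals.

-101.4

Δs = (3.5 − 0.5)/5 = 0.6.
Midpoints: 0.8, 1.4, 2, 2.6, 3.2.
f(0.8) = -4.616, f(1.4) = -10.352, f(2) = -23, f(2.6) = -46.448, f(3.2) = -84.584.
Sum = Δs · [f(0.8) + f(1.4) + f(2) + f(2.6) + f(3.2)].
Sum = -101.4.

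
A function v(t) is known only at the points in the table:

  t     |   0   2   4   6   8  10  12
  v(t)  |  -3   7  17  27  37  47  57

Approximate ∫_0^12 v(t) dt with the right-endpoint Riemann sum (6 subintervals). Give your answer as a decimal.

384

Δt = 2.
Sum = 2·[7 + 17 + 27 + 37 + 47 + 57] = 384.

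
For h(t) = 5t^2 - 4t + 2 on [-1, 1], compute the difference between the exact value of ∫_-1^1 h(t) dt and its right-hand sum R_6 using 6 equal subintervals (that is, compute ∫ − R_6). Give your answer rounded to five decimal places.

1.14815

Exact integral: ∫_-1^1 h(t) dt ≈ 7.3333333.
R_6 ≈ 6.1851852.
Error ≈ 7.3333333 − 6.1851852 ≈ 1.14815.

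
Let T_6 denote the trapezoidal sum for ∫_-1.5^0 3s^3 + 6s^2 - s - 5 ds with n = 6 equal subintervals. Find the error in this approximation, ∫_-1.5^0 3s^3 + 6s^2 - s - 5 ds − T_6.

Exact integral: ∫_-1.5^0 f(s) ds = -3.421875.
T_6 = -3.43359375.
Error = -3.421875 − (-3.43359375) = 0.01171875.

0.01171875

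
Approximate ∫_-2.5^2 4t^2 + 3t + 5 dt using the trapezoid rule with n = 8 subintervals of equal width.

Δt = (2 − (-2.5))/8 = 0.5625.
f(-2.5) = 22.5, f(-1.9375) = 14.203125, f(-1.375) = 8.4375, f(-0.8125) = 5.203125, f(-0.25) = 4.5, f(0.3125) = 6.328125, f(0.875) = 10.6875, f(1.4375) = 17.578125, f(2) = 27.
T_8 = (Δt/2)·[f(t_0) + 2f(t_1) + ... + 2f(t_{7}) + f(t_8)].
Sum = 51.57421875.

51.57421875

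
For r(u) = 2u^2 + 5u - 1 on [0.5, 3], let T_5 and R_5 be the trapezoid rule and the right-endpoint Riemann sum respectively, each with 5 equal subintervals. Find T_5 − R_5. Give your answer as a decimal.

T_5 = 37.5.
R_5 = 45.
T_5 − R_5 = -7.5.

-7.5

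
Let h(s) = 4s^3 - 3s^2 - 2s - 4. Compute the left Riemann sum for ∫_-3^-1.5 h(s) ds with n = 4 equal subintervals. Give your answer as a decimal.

Δs = (-1.5 − (-3))/4 = 0.375.
Left endpoints: -3, -2.625, -2.25, -1.875.
h(-3) = -133, h(-2.625) = -91.7734375, h(-2.25) = -60.25, h(-1.875) = -37.1640625.
Sum = Δs · [h(-3) + h(-2.625) + h(-2.25) + h(-1.875)].
Sum = -120.8203125.

-120.8203125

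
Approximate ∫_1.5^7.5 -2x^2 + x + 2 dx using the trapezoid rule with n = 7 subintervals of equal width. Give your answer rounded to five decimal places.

Δx = (7.5 − 1.5)/7 = 6/7.
f(1.5) = -1, f(33/14) = -331/49, f(45/14) = -757/49, f(57/14) = -1327/49, f(69/14) = -2041/49, f(81/14) = -2899/49, f(93/14) = -3901/49, f(7.5) = -103.
T_7 = (Δx/2)·[f(x_0) + 2f(x_1) + ... + 2f(x_{6}) + f(x_7)].
Sum ≈ -241.46939.

-241.46939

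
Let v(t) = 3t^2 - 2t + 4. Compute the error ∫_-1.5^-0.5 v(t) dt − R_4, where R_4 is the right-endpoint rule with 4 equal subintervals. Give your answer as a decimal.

0.96875

Exact integral: ∫_-1.5^-0.5 v(t) dt = 9.25.
R_4 = 8.28125.
Error = 9.25 − 8.28125 = 0.96875.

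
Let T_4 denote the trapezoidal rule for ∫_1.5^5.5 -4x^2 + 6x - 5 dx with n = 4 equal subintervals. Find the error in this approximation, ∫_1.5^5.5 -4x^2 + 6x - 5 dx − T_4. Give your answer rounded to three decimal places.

Exact integral: ∫_1.5^5.5 f(x) dx ≈ -153.33333.
T_4 = -156.
Error ≈ -153.33333 − (-156) ≈ 2.667.

2.667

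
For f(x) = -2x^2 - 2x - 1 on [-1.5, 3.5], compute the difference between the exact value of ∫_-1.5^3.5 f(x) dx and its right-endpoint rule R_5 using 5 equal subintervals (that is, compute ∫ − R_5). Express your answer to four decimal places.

16.6667

Exact integral: ∫_-1.5^3.5 f(x) dx ≈ -45.833333.
R_5 = -62.5.
Error ≈ -45.833333 − (-62.5) ≈ 16.6667.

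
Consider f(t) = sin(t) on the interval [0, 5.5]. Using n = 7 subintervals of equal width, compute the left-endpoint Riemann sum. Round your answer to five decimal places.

Δt = (5.5 − 0)/7 = 11/14.
Left endpoints: 0, 11/14, 11/7, 33/14, 22/7, 55/14, 33/7.
f(0) ≈ 0.00000, f(11/14) ≈ 0.70733, f(11/7) ≈ 1.00000, f(33/14) ≈ 0.70644, f(22/7) ≈ -0.00126, f(55/14) ≈ -0.70822, f(33/7) ≈ -1.00000.
Sum = Δt · [f(0) + f(11/14) + f(11/7) + ...].
Sum ≈ 0.55336.

0.55336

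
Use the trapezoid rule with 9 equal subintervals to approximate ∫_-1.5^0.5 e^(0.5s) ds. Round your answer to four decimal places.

Δs = (0.5 − (-1.5))/9 = 2/9.
f(-1.5) ≈ 0.4724, f(-23/18) ≈ 0.5279, f(-19/18) ≈ 0.5899, f(-5/6) ≈ 0.6592, f(-11/18) ≈ 0.7367, f(-7/18) ≈ 0.8233, f(-1/6) ≈ 0.9200, f(1/18) ≈ 1.0282, f(5/18) ≈ 1.1490, f(0.5) ≈ 1.2840.
T_9 = (Δs/2)·[f(s_0) + 2f(s_1) + ... + 2f(s_{8}) + f(s_9)].
Sum ≈ 1.6250.

1.6250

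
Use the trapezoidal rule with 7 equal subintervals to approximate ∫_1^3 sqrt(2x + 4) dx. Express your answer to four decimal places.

Δx = (3 − 1)/7 = 2/7.
f(1) ≈ 2.4495, f(9/7) ≈ 2.5635, f(11/7) ≈ 2.6726, f(13/7) ≈ 2.7775, f(15/7) ≈ 2.8785, f(17/7) ≈ 2.9761, f(19/7) ≈ 3.0706, f(3) ≈ 3.1623.
T_7 = (Δx/2)·[f(x_0) + 2f(x_1) + ... + 2f(x_{6}) + f(x_7)].
Sum ≈ 5.6413.

5.6413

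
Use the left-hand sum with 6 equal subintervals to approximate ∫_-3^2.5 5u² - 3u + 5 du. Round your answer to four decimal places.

120.3825

Δu = (2.5 − (-3))/6 = 11/12.
Left endpoints: -3, -25/12, -7/6, -0.25, 2/3, 19/12.
f(-3) = 59, f(-25/12) = 4745/144, f(-7/6) = 551/36, f(-0.25) = 6.0625, f(2/3) = 47/9, f(19/12) = 1841/144.
Sum = Δu · [f(-3) + f(-25/12) + f(-7/6) + ...].
Sum ≈ 120.3825.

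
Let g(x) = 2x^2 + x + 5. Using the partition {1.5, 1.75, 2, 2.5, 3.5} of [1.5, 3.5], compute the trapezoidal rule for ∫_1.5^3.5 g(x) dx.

Subinterval widths: 0.25, 0.25, 0.5, 1.
g(1.5) = 11, g(1.75) = 12.875, g(2) = 15, g(2.5) = 20, g(3.5) = 33.
On each subinterval the trapezoid contributes (Δx_i/2)·[g(x_{i-1}) + g(x_i)].
Sum = 41.71875.

41.71875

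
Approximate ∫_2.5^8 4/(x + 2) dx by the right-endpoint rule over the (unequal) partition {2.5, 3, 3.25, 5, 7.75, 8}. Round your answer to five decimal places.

2.81868

Subinterval widths: 0.5, 0.25, 1.75, 2.75, 0.25.
Right endpoints: 3, 3.25, 5, 7.75, 8.
f(3) = 0.8, f(3.25) = 16/21, f(5) = 4/7, f(7.75) = 16/39, f(8) = 0.4.
Sum = Σ Δx_i · f(x_i).
Sum ≈ 2.81868.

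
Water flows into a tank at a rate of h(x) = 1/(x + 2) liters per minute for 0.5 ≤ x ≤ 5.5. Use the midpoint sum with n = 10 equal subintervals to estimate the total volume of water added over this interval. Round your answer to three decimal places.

Δx = (5.5 − 0.5)/10 = 0.5.
Midpoints: 0.75, 1.25, 1.75, 2.25, 2.75, 3.25, 3.75, 4.25, 4.75, 5.25.
h(0.75) = 4/11, h(1.25) = 4/13, h(1.75) = 4/15, h(2.25) = 4/17, h(2.75) = 4/19, h(3.25) = 4/21, h(3.75) = 4/23, h(4.25) = 0.16, h(4.75) = 4/27, h(5.25) = 4/29.
Sum = Δx · [h(0.75) + h(1.25) + h(1.75) + ...].
Sum ≈ 1.097.

1.097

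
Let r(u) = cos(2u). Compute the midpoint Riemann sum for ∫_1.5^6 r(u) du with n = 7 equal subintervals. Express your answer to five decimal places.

Δu = (6 − 1.5)/7 = 9/14.
Midpoints: 51/28, 69/28, 87/28, 3.75, 123/28, 141/28, 159/28.
r(51/28) ≈ -0.87698, r(69/28) ≈ 0.21450, r(87/28) ≈ 0.99763, r(3.75) ≈ 0.34664, r(123/28) ≈ -0.80265, r(141/28) ≈ -0.79811, r(159/28) ≈ 0.35374.
Sum = Δu · [r(51/28) + r(69/28) + r(87/28) + ...].
Sum ≈ -0.36336.

-0.36336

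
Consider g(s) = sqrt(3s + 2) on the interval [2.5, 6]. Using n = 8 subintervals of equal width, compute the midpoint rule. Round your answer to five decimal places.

Δs = (6 − 2.5)/8 = 0.4375.
Midpoints: 2.71875, 3.15625, 3.59375, 4.03125, 4.46875, 4.90625, 5.34375, 5.78125.
g(2.71875) ≈ 3.18689, g(3.15625) ≈ 3.38655, g(3.59375) ≈ 3.57509, g(4.03125) ≈ 3.75416, g(4.46875) ≈ 3.92508, g(4.90625) ≈ 4.08886, g(5.34375) ≈ 4.24632, g(5.78125) ≈ 4.39815.
Sum = Δs · [g(2.71875) + g(3.15625) + g(3.59375) + ...].
Sum ≈ 13.37048.

13.37048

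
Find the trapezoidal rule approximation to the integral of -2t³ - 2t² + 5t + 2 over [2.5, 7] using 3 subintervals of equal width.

Δt = (7 − 2.5)/3 = 1.5.
f(2.5) = -29.25, f(4) = -138, f(5.5) = -363.75, f(7) = -747.
T_3 = (Δt/2)·[f(t_0) + 2f(t_1) + 2f(t_2) + f(t_3)].
Sum = -1334.8125.

-1334.8125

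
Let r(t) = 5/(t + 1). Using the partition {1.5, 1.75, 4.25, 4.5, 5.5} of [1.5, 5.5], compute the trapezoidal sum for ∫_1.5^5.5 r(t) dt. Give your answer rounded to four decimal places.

5.0123

Subinterval widths: 0.25, 2.5, 0.25, 1.
r(1.5) = 2, r(1.75) = 20/11, r(4.25) = 20/21, r(4.5) = 10/11, r(5.5) = 10/13.
On each subinterval the trapezoid contributes (Δt_i/2)·[r(t_{i-1}) + r(t_i)].
Sum ≈ 5.0123.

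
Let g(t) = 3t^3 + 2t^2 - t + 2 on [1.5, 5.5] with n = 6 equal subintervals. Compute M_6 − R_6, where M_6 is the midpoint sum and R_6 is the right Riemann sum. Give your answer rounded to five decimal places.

-195.22222

M_6 ≈ 780.2037037.
R_6 ≈ 975.4259259.
M_6 − R_6 ≈ -195.22222.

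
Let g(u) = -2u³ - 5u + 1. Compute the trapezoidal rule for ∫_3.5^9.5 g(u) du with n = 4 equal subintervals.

-4274.25

Δu = (9.5 − 3.5)/4 = 1.5.
g(3.5) = -102.25, g(5) = -274, g(6.5) = -580.75, g(8) = -1063, g(9.5) = -1761.25.
T_4 = (Δu/2)·[g(u_0) + 2g(u_1) + 2g(u_2) + 2g(u_3) + g(u_4)].
Sum = -4274.25.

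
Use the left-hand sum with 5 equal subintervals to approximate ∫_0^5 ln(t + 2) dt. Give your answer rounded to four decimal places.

Δt = (5 − 0)/5 = 1.
Left endpoints: 0, 1, 2, 3, 4.
f(0) ≈ 0.6931, f(1) ≈ 1.0986, f(2) ≈ 1.3863, f(3) ≈ 1.6094, f(4) ≈ 1.7918.
Sum = Δt · [f(0) + f(1) + f(2) + f(3) + f(4)].
Sum ≈ 6.5793.

6.5793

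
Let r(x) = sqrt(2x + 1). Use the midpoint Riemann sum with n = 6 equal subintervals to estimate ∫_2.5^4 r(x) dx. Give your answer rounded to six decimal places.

Δx = (4 − 2.5)/6 = 0.25.
Midpoints: 2.625, 2.875, 3.125, 3.375, 3.625, 3.875.
r(2.625) ≈ 2.500000, r(2.875) ≈ 2.598076, r(3.125) ≈ 2.692582, r(3.375) ≈ 2.783882, r(3.625) ≈ 2.872281, r(3.875) ≈ 2.958040.
Sum = Δx · [r(2.625) + r(2.875) + r(3.125) + ...].
Sum ≈ 4.101216.

4.101216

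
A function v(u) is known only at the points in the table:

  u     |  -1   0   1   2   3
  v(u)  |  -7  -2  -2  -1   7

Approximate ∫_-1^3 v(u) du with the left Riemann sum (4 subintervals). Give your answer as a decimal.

Δu = 1.
Sum = 1·[(-7) + (-2) + (-2) + (-1)] = -12.

-12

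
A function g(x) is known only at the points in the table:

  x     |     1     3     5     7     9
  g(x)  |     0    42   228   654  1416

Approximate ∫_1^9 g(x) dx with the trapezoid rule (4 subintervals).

3264

Δx = 2.
T_4 = (2/2)·[0 + 2·42 + 2·228 + 2·654 + 1416] = 3264.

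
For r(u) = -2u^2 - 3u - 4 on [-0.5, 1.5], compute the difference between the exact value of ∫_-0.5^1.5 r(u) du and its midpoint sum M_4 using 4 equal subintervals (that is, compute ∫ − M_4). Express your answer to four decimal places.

Exact integral: ∫_-0.5^1.5 r(u) du ≈ -13.333333.
M_4 = -13.25.
Error ≈ -13.333333 − (-13.25) ≈ -0.0833.

-0.0833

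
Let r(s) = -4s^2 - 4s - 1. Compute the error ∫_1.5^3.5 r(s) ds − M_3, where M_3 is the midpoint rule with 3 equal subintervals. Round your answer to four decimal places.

-0.2963

Exact integral: ∫_1.5^3.5 r(s) ds ≈ -74.666667.
M_3 ≈ -74.370370.
Error ≈ -74.666667 − (-74.370370) ≈ -0.2963.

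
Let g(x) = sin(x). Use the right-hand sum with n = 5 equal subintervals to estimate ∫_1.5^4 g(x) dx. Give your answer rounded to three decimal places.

0.271

Δx = (4 − 1.5)/5 = 0.5.
Right endpoints: 2, 2.5, 3, 3.5, 4.
g(2) ≈ 0.909, g(2.5) ≈ 0.598, g(3) ≈ 0.141, g(3.5) ≈ -0.351, g(4) ≈ -0.757.
Sum = Δx · [g(2) + g(2.5) + g(3) + g(3.5) + g(4)].
Sum ≈ 0.271.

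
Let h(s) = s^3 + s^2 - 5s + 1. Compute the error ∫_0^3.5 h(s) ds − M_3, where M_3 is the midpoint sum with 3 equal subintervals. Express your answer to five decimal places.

Exact integral: ∫_0^3.5 h(s) ds ≈ 24.6822917.
M_3 ≈ 22.2010995.
Error ≈ 24.6822917 − 22.2010995 ≈ 2.48119.

2.48119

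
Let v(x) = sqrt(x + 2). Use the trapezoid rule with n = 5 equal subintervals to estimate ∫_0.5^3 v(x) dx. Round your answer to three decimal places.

Δx = (3 − 0.5)/5 = 0.5.
v(0.5) ≈ 1.581, v(1) ≈ 1.732, v(1.5) ≈ 1.871, v(2) ≈ 2.000, v(2.5) ≈ 2.121, v(3) ≈ 2.236.
T_5 = (Δx/2)·[v(x_0) + 2v(x_1) + ... + 2v(x_{4}) + v(x_5)].
Sum ≈ 4.816.

4.816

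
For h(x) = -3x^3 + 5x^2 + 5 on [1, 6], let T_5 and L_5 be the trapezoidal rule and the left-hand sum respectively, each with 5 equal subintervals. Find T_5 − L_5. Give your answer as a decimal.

-235

T_5 = -610.
L_5 = -375.
T_5 − L_5 = -235.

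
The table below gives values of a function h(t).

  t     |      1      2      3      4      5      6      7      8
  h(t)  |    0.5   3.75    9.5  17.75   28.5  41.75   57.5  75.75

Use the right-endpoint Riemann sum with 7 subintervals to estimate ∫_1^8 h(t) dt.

234.5

Δt = 1.
Sum = 1·[3.75 + 9.5 + 17.75 + 28.5 + 41.75 + 57.5 + 75.75] = 234.5.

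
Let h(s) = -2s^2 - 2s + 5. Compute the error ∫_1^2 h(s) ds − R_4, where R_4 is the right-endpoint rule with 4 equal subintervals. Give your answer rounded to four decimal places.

Exact integral: ∫_1^2 h(s) ds ≈ -2.666667.
R_4 = -3.6875.
Error ≈ -2.666667 − (-3.6875) ≈ 1.0208.

1.0208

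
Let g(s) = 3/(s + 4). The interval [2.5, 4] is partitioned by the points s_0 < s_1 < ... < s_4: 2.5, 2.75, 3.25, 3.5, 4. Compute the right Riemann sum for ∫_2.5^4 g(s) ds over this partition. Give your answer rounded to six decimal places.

Subinterval widths: 0.25, 0.5, 0.25, 0.5.
Right endpoints: 2.75, 3.25, 3.5, 4.
g(2.75) = 4/9, g(3.25) = 12/29, g(3.5) = 0.4, g(4) = 0.375.
Sum = Σ Δs_i · g(s_i).
Sum ≈ 0.605508.

0.605508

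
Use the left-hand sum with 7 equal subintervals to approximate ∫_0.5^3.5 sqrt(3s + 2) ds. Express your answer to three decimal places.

8.003

Δs = (3.5 − 0.5)/7 = 3/7.
Left endpoints: 0.5, 13/14, 19/14, 25/14, 31/14, 37/14, 43/14.
f(0.5) ≈ 1.871, f(13/14) ≈ 2.188, f(19/14) ≈ 2.464, f(25/14) ≈ 2.712, f(31/14) ≈ 2.940, f(37/14) ≈ 3.151, f(43/14) ≈ 3.349.
Sum = Δs · [f(0.5) + f(13/14) + f(19/14) + ...].
Sum ≈ 8.003.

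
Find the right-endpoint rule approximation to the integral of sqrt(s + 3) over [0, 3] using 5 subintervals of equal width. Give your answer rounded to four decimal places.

Δs = (3 − 0)/5 = 0.6.
Right endpoints: 0.6, 1.2, 1.8, 2.4, 3.
f(0.6) ≈ 1.8974, f(1.2) ≈ 2.0494, f(1.8) ≈ 2.1909, f(2.4) ≈ 2.3238, f(3) ≈ 2.4495.
Sum = Δs · [f(0.6) + f(1.2) + f(1.8) + f(2.4) + f(3)].
Sum ≈ 6.5466.

6.5466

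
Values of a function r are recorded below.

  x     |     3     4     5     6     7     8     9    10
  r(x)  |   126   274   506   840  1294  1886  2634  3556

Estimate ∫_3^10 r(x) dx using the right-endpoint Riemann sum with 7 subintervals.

10990

Δx = 1.
Sum = 1·[274 + 506 + 840 + 1294 + 1886 + 2634 + 3556] = 10990.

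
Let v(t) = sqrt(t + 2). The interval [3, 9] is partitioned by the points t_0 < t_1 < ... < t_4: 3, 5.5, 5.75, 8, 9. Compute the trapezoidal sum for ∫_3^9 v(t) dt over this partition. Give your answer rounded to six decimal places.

16.837544

Subinterval widths: 2.5, 0.25, 2.25, 1.
v(3) ≈ 2.236068, v(5.5) ≈ 2.738613, v(5.75) ≈ 2.783882, v(8) ≈ 3.162278, v(9) ≈ 3.316625.
On each subinterval the trapezoid contributes (Δt_i/2)·[v(t_{i-1}) + v(t_i)].
Sum ≈ 16.837544.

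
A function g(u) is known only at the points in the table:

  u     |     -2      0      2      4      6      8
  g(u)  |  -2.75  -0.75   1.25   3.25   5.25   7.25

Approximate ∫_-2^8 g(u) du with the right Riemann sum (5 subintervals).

Δu = 2.
Sum = 2·[(-0.75) + 1.25 + 3.25 + 5.25 + 7.25] = 32.5.

32.5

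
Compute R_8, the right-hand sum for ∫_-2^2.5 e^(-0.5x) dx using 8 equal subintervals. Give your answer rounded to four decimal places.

Δx = (2.5 − (-2))/8 = 0.5625.
Right endpoints: -1.4375, -0.875, -0.3125, 0.25, 0.8125, 1.375, 1.9375, 2.5.
f(-1.4375) ≈ 2.0519, f(-0.875) ≈ 1.5488, f(-0.3125) ≈ 1.1691, f(0.25) ≈ 0.8825, f(0.8125) ≈ 0.6661, f(1.375) ≈ 0.5028, f(1.9375) ≈ 0.3796, f(2.5) ≈ 0.2865.
Sum = Δx · [f(-1.4375) + f(-0.875) + f(-0.3125) + ...].
Sum ≈ 4.2116.

4.2116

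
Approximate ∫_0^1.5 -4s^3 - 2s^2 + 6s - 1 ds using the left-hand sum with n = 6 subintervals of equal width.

Δs = (1.5 − 0)/6 = 0.25.
Left endpoints: 0, 0.25, 0.5, 0.75, 1, 1.25.
f(0) = -1, f(0.25) = 0.3125, f(0.5) = 1, f(0.75) = 0.6875, f(1) = -1, f(1.25) = -4.4375.
Sum = Δs · [f(0) + f(0.25) + f(0.5) + ...].
Sum = -1.109375.

-1.109375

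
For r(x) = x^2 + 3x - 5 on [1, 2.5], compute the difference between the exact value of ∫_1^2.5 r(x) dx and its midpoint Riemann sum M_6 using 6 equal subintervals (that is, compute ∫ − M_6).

Exact integral: ∫_1^2.5 r(x) dx = 5.25.
M_6 = 5.2421875.
Error = 5.25 − 5.2421875 = 0.0078125.

0.0078125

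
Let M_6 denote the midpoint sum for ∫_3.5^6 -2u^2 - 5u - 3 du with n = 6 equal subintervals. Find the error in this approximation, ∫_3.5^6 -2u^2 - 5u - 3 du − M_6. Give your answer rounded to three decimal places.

Exact integral: ∫_3.5^6 f(u) du ≈ -182.29167.
M_6 ≈ -182.21933.
Error ≈ -182.29167 − (-182.21933) ≈ -0.072.

-0.072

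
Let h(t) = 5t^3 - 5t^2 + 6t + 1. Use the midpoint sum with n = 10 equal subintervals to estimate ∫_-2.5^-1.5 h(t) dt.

-73.8875

Δt = (-1.5 − (-2.5))/10 = 0.1.
Midpoints: -2.45, -2.35, -2.25, -2.15, -2.05, -1.95, -1.85, -1.75, -1.65, -1.55.
h(-2.45) = -117.243125, h(-2.35) = -105.601875, h(-2.25) = -94.765625, h(-2.15) = -84.704375, h(-2.05) = -75.388125, h(-1.95) = -66.786875, h(-1.85) = -58.870625, h(-1.75) = -51.609375, h(-1.65) = -44.973125, h(-1.55) = -38.931875.
Sum = Δt · [h(-2.45) + h(-2.35) + h(-2.25) + ...].
Sum = -73.8875.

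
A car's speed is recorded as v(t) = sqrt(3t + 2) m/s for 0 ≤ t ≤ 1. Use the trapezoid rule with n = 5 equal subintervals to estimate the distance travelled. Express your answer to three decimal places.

Δt = (1 − 0)/5 = 0.2.
v(0) ≈ 1.414, v(0.2) ≈ 1.612, v(0.4) ≈ 1.789, v(0.6) ≈ 1.949, v(0.8) ≈ 2.098, v(1) ≈ 2.236.
T_5 = (Δt/2)·[v(t_0) + 2v(t_1) + ... + 2v(t_{4}) + v(t_5)].
Sum ≈ 1.855.

1.855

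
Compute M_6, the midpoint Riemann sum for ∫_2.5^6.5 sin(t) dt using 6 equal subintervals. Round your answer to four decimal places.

-1.8111

Δt = (6.5 − 2.5)/6 = 2/3.
Midpoints: 17/6, 3.5, 25/6, 29/6, 5.5, 37/6.
f(17/6) ≈ 0.3034, f(3.5) ≈ -0.3508, f(25/6) ≈ -0.8548, f(29/6) ≈ -0.9927, f(5.5) ≈ -0.7055, f(37/6) ≈ -0.1163.
Sum = Δt · [f(17/6) + f(3.5) + f(25/6) + ...].
Sum ≈ -1.8111.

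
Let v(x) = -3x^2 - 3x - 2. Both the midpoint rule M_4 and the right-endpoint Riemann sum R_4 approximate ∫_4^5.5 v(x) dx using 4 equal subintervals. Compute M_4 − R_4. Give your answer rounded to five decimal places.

9.01758

M_4 ≈ -126.6972656.
R_4 = -135.71484375.
M_4 − R_4 ≈ 9.01758.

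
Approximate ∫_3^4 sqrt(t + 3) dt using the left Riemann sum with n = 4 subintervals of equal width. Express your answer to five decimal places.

2.52427

Δt = (4 − 3)/4 = 0.25.
Left endpoints: 3, 3.25, 3.5, 3.75.
f(3) ≈ 2.44949, f(3.25) ≈ 2.50000, f(3.5) ≈ 2.54951, f(3.75) ≈ 2.59808.
Sum = Δt · [f(3) + f(3.25) + f(3.5) + f(3.75)].
Sum ≈ 2.52427.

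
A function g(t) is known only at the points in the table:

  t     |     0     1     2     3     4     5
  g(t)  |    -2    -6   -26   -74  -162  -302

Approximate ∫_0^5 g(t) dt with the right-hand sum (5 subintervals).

Δt = 1.
Sum = 1·[(-6) + (-26) + (-74) + (-162) + (-302)] = -570.

-570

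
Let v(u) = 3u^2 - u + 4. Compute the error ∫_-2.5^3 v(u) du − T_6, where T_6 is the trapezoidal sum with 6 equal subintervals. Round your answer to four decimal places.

-2.3108

Exact integral: ∫_-2.5^3 v(u) du = 63.25.
T_6 ≈ 65.560764.
Error ≈ 63.25 − 65.560764 ≈ -2.3108.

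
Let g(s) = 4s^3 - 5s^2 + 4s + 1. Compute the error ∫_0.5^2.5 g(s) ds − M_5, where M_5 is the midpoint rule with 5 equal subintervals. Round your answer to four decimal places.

0.3467

Exact integral: ∫_0.5^2.5 g(s) ds ≈ 27.166667.
M_5 = 26.82.
Error ≈ 27.166667 − 26.82 ≈ 0.3467.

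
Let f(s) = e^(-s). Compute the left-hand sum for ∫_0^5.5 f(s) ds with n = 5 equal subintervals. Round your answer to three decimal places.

1.642

Δs = (5.5 − 0)/5 = 1.1.
Left endpoints: 0, 1.1, 2.2, 3.3, 4.4.
f(0) ≈ 1.000, f(1.1) ≈ 0.333, f(2.2) ≈ 0.111, f(3.3) ≈ 0.037, f(4.4) ≈ 0.012.
Sum = Δs · [f(0) + f(1.1) + f(2.2) + f(3.3) + f(4.4)].
Sum ≈ 1.642.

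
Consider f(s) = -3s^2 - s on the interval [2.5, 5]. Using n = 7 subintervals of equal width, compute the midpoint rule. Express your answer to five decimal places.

Δs = (5 − 2.5)/7 = 5/14.
Midpoints: 75/28, 85/28, 95/28, 3.75, 115/28, 125/28, 135/28.
f(75/28) = -18975/784, f(85/28) = -24055/784, f(95/28) = -29735/784, f(3.75) = -45.9375, f(115/28) = -42895/784, f(125/28) = -50375/784, f(135/28) = -58455/784.
Sum = Δs · [f(75/28) + f(85/28) + f(95/28) + ...].
Sum ≈ -118.67028.

-118.67028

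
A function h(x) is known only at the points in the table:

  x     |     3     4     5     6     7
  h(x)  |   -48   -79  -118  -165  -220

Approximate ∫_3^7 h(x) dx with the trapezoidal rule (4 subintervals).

Δx = 1.
T_4 = (1/2)·[(-48) + 2·(-79) + 2·(-118) + 2·(-165) + (-220)] = -496.

-496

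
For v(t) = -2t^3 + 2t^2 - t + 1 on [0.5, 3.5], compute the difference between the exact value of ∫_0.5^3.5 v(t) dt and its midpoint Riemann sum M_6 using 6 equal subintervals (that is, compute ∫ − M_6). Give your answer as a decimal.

Exact integral: ∫_0.5^3.5 v(t) dt = -49.5.
M_6 = -48.875.
Error = -49.5 − (-48.875) = -0.625.

-0.625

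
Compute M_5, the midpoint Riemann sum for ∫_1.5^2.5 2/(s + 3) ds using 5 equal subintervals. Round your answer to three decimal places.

0.401

Δs = (2.5 − 1.5)/5 = 0.2.
Midpoints: 1.6, 1.8, 2, 2.2, 2.4.
f(1.6) = 10/23, f(1.8) = 5/12, f(2) = 0.4, f(2.2) = 5/13, f(2.4) = 10/27.
Sum = Δs · [f(1.6) + f(1.8) + f(2) + f(2.2) + f(2.4)].
Sum ≈ 0.401.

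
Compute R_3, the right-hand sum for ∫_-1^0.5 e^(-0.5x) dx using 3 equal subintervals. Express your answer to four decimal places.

Δx = (0.5 − (-1))/3 = 0.5.
Right endpoints: -0.5, 0, 0.5.
f(-0.5) ≈ 1.2840, f(0) ≈ 1.0000, f(0.5) ≈ 0.7788.
Sum = Δx · [f(-0.5) + f(0) + f(0.5)].
Sum ≈ 1.5314.

1.5314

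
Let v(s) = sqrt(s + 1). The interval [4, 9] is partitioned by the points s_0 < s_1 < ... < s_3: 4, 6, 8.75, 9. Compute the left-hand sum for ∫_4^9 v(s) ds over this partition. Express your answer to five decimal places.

12.52858

Subinterval widths: 2, 2.75, 0.25.
Left endpoints: 4, 6, 8.75.
v(4) ≈ 2.23607, v(6) ≈ 2.64575, v(8.75) ≈ 3.12250.
Sum = Σ Δs_i · v(s_i).
Sum ≈ 12.52858.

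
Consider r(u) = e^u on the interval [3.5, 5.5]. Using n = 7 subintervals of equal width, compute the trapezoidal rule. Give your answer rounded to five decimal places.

213.01382

Δu = (5.5 − 3.5)/7 = 2/7.
r(3.5) ≈ 33.11545, r(53/14) ≈ 44.06714, r(57/14) ≈ 58.64068, r(61/14) ≈ 78.03386, r(65/14) ≈ 103.84061, r(69/14) ≈ 138.18197, r(73/14) ≈ 183.88043, r(5.5) ≈ 244.69193.
T_7 = (Δu/2)·[r(u_0) + 2r(u_1) + ... + 2r(u_{6}) + r(u_7)].
Sum ≈ 213.01382.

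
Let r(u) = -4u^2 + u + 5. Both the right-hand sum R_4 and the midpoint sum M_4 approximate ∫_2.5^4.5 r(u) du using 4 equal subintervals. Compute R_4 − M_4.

-14

R_4 = -97.5.
M_4 = -83.5.
R_4 − M_4 = -14.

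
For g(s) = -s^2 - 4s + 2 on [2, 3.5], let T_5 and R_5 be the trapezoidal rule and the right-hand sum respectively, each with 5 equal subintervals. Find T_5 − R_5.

2.1375

T_5 = -25.1475.
R_5 = -27.285.
T_5 − R_5 = 2.1375.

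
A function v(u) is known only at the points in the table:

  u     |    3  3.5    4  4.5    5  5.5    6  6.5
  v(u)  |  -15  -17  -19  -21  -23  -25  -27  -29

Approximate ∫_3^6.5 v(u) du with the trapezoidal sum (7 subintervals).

Δu = 0.5.
T_7 = (0.5/2)·[(-15) + 2·(-17) + 2·(-19) + 2·(-21) + 2·(-23) + 2·(-25) + 2·(-27) + (-29)] = -77.

-77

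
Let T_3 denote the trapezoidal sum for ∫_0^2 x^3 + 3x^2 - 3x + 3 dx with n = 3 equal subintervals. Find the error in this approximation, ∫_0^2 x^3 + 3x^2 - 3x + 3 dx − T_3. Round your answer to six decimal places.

Exact integral: ∫_0^2 f(x) dx = 12.
T_3 ≈ 12.88888889.
Error ≈ 12 − 12.88888889 ≈ -0.888889.

-0.888889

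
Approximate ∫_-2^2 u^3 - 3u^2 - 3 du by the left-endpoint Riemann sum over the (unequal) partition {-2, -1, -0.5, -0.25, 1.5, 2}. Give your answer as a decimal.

Subinterval widths: 1, 0.5, 0.25, 1.75, 0.5.
Left endpoints: -2, -1, -0.5, -0.25, 1.5.
f(-2) = -23, f(-1) = -7, f(-0.5) = -3.875, f(-0.25) = -3.203125, f(1.5) = -6.375.
Sum = Σ Δu_i · f(u_i).
Sum = -36.26171875.

-36.26171875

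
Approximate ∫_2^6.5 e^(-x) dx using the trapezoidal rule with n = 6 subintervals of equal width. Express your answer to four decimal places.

0.1400

Δx = (6.5 − 2)/6 = 0.75.
f(2) ≈ 0.1353, f(2.75) ≈ 0.0639, f(3.5) ≈ 0.0302, f(4.25) ≈ 0.0143, f(5) ≈ 0.0067, f(5.75) ≈ 0.0032, f(6.5) ≈ 0.0015.
T_6 = (Δx/2)·[f(x_0) + 2f(x_1) + ... + 2f(x_{5}) + f(x_6)].
Sum ≈ 0.1400.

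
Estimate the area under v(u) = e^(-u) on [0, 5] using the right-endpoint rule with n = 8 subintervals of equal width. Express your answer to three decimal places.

Δu = (5 − 0)/8 = 0.625.
Right endpoints: 0.625, 1.25, 1.875, 2.5, 3.125, 3.75, 4.375, 5.
v(0.625) ≈ 0.535, v(1.25) ≈ 0.287, v(1.875) ≈ 0.153, v(2.5) ≈ 0.082, v(3.125) ≈ 0.044, v(3.75) ≈ 0.024, v(4.375) ≈ 0.013, v(5) ≈ 0.007.
Sum = Δu · [v(0.625) + v(1.25) + v(1.875) + ...].
Sum ≈ 0.715.

0.715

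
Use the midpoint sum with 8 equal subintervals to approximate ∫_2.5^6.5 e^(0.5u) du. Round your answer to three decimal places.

44.484

Δu = (6.5 − 2.5)/8 = 0.5.
Midpoints: 2.75, 3.25, 3.75, 4.25, 4.75, 5.25, 5.75, 6.25.
f(2.75) ≈ 3.955, f(3.25) ≈ 5.078, f(3.75) ≈ 6.521, f(4.25) ≈ 8.373, f(4.75) ≈ 10.751, f(5.25) ≈ 13.805, f(5.75) ≈ 17.725, f(6.25) ≈ 22.760.
Sum = Δu · [f(2.75) + f(3.25) + f(3.75) + ...].
Sum ≈ 44.484.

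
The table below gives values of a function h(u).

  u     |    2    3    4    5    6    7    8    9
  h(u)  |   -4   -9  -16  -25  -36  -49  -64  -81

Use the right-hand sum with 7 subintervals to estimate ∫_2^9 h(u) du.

Δu = 1.
Sum = 1·[(-9) + (-16) + (-25) + (-36) + (-49) + (-64) + (-81)] = -280.

-280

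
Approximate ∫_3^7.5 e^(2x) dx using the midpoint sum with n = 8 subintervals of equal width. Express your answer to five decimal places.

Δx = (7.5 − 3)/8 = 0.5625.
Midpoints: 3.28125, 3.84375, 4.40625, 4.96875, 5.53125, 6.09375, 6.65625, 7.21875.
f(3.28125) ≈ 708.03958, f(3.84375) ≈ 2180.91545, f(4.40625) ≈ 6717.69252, f(4.96875) ≈ 20691.94970, f(5.53125) ≈ 63735.69209, f(6.09375) ≈ 196319.75265, f(6.65625) ≈ 604707.40988, f(7.21875) ≈ 1862629.95258.
Sum = Δx · [f(3.28125) + f(3.84375) + f(4.40625) + ...].
Sum ≈ 1551201.41500.

1551201.41500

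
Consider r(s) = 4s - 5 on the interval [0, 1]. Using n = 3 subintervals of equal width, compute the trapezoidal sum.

-3

Δs = (1 − 0)/3 = 1/3.
r(0) = -5, r(1/3) = -11/3, r(2/3) = -7/3, r(1) = -1.
T_3 = (Δs/2)·[r(s_0) + 2r(s_1) + 2r(s_2) + r(s_3)].
Sum = -3.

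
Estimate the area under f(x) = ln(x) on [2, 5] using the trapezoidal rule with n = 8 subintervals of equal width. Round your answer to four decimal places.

Δx = (5 − 2)/8 = 0.375.
f(2) ≈ 0.6931, f(2.375) ≈ 0.8650, f(2.75) ≈ 1.0116, f(3.125) ≈ 1.1394, f(3.5) ≈ 1.2528, f(3.875) ≈ 1.3545, f(4.25) ≈ 1.4469, f(4.625) ≈ 1.5315, f(5) ≈ 1.6094.
T_8 = (Δx/2)·[f(x_0) + 2f(x_1) + ... + 2f(x_{7}) + f(x_8)].
Sum ≈ 3.6574.

3.6574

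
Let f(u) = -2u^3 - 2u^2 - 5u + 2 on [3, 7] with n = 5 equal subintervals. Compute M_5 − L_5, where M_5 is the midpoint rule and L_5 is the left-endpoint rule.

-272.32

M_5 = -1455.84.
L_5 = -1183.52.
M_5 − L_5 = -272.32.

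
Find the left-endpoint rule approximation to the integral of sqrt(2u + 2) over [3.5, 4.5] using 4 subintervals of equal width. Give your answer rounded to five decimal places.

Δu = (4.5 − 3.5)/4 = 0.25.
Left endpoints: 3.5, 3.75, 4, 4.25.
f(3.5) ≈ 3.00000, f(3.75) ≈ 3.08221, f(4) ≈ 3.16228, f(4.25) ≈ 3.24037.
Sum = Δu · [f(3.5) + f(3.75) + f(4) + f(4.25)].
Sum ≈ 3.12121.

3.12121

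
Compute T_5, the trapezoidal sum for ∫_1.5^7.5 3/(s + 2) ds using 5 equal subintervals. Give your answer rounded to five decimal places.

Δs = (7.5 − 1.5)/5 = 1.2.
f(1.5) = 6/7, f(2.7) = 30/47, f(3.9) = 30/59, f(5.1) = 30/71, f(6.3) = 30/83, f(7.5) = 6/19.
T_5 = (Δs/2)·[f(s_0) + 2f(s_1) + ... + 2f(s_{4}) + f(s_5)].
Sum ≈ 3.02066.

3.02066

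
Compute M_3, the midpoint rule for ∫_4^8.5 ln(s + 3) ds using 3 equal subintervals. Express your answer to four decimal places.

Δs = (8.5 − 4)/3 = 1.5.
Midpoints: 4.75, 6.25, 7.75.
f(4.75) ≈ 2.0477, f(6.25) ≈ 2.2246, f(7.75) ≈ 2.3749.
Sum = Δs · [f(4.75) + f(6.25) + f(7.75)].
Sum ≈ 9.9708.

9.9708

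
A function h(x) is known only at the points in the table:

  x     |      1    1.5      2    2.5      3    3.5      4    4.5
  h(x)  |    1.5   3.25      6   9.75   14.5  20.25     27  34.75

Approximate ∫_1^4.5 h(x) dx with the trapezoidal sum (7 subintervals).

Δx = 0.5.
T_7 = (0.5/2)·[1.5 + 2·3.25 + 2·6 + 2·9.75 + 2·14.5 + 2·20.25 + 2·27 + 34.75] = 49.4375.

49.4375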